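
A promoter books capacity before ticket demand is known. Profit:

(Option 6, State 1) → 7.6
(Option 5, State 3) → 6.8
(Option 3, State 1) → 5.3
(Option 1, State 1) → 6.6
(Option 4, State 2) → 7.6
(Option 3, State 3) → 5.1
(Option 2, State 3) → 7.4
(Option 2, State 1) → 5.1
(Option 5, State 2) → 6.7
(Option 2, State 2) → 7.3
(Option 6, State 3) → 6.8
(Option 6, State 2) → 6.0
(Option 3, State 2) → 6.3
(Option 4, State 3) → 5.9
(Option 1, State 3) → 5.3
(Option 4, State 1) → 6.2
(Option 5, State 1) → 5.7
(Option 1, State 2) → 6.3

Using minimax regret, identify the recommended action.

Option 4

Column bests: State 1=7.6, State 2=7.6, State 3=7.4.
Option 1 regrets: 1.0, 1.3, 2.1 → max 2.1
Option 2 regrets: 2.5, 0.3, 0.0 → max 2.5
Option 3 regrets: 2.3, 1.3, 2.3 → max 2.3
Option 4 regrets: 1.4, 0.0, 1.5 → max 1.5
Option 5 regrets: 1.9, 0.9, 0.6 → max 1.9
Option 6 regrets: 0.0, 1.6, 0.6 → max 1.6
Smallest max regret = 1.5 → Option 4.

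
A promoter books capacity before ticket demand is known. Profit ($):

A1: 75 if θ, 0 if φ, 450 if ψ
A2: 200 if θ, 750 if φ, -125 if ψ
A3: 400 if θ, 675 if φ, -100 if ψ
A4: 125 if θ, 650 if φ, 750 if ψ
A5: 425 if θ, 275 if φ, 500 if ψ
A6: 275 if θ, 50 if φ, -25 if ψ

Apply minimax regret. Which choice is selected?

A4

Column bests: θ=425, φ=750, ψ=750.
A1 regrets: 350, 750, 300 → max 750
A2 regrets: 225, 0, 875 → max 875
A3 regrets: 25, 75, 850 → max 850
A4 regrets: 300, 100, 0 → max 300
A5 regrets: 0, 475, 250 → max 475
A6 regrets: 150, 700, 775 → max 775
Smallest max regret = 300 → A4.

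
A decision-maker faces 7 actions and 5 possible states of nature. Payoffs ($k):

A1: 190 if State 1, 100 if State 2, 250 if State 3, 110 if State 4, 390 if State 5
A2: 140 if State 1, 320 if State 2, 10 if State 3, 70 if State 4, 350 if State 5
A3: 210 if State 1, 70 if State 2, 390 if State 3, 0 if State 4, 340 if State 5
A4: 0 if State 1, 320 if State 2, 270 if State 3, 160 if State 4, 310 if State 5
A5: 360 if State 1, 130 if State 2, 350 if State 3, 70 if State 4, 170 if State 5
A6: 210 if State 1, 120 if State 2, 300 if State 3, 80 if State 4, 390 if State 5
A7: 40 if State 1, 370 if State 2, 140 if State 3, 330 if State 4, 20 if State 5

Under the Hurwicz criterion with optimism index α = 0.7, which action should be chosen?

A1

A1: 0.7·390 + 0.3·100 = 303
A2: 0.7·350 + 0.3·10 = 248
A3: 0.7·390 + 0.3·0 = 273
A4: 0.7·320 + 0.3·0 = 224
A5: 0.7·360 + 0.3·70 = 273
A6: 0.7·390 + 0.3·80 = 297
A7: 0.7·370 + 0.3·20 = 265
Highest Hurwicz score = 303 → A1.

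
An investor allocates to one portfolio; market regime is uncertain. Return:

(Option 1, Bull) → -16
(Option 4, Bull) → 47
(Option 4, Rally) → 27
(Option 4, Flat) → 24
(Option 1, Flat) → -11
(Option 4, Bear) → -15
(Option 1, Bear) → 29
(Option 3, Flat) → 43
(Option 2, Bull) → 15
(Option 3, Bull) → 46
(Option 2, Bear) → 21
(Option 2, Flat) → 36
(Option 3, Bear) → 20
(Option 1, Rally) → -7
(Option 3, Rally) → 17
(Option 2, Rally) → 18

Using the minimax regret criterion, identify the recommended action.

Column bests: Bear=29, Flat=43, Bull=47, Rally=27.
Option 1 regrets: 0, 54, 63, 34 → max 63
Option 2 regrets: 8, 7, 32, 9 → max 32
Option 3 regrets: 9, 0, 1, 10 → max 10
Option 4 regrets: 44, 19, 0, 0 → max 44
Smallest max regret = 10 → Option 3.

Option 3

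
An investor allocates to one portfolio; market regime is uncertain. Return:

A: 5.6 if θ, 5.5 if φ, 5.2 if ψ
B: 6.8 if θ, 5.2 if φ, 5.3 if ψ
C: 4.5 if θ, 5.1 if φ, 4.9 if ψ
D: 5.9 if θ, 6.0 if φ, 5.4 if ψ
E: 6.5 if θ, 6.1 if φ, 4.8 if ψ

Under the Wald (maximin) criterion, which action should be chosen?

D

Row minima: A=5.2, B=5.2, C=4.5, D=5.4, E=4.8
Best worst-case = 5.4 → D.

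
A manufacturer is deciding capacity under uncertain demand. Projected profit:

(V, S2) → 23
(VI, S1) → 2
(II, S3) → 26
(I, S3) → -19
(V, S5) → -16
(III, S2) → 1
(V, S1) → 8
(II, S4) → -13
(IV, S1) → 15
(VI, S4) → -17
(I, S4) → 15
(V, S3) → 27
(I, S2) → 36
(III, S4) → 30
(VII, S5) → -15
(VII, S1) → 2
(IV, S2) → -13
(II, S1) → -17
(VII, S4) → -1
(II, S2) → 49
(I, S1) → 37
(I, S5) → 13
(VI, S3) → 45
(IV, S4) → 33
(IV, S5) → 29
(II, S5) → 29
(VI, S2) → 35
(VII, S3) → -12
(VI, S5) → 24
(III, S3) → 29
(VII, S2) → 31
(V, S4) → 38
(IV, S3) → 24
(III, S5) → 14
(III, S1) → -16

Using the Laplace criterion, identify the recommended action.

VI

Row averages: I=16.4, II=14.8, III=11.6, IV=17.6, V=16, VI=17.8, VII=1
Highest average = 17.8 → VI.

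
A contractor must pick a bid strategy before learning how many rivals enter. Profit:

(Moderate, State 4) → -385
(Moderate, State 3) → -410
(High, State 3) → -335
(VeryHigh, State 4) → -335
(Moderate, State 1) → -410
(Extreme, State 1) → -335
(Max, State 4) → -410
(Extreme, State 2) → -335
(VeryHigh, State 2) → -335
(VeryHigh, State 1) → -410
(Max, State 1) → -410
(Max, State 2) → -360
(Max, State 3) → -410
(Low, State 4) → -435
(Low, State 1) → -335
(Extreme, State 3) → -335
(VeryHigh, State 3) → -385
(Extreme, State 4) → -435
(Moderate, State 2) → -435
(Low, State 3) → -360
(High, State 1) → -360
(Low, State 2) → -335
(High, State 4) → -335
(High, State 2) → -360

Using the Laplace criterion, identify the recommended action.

Row averages: Low=-366.25, Moderate=-410, High=-347.5, VeryHigh=-366.25, Extreme=-360, Max=-397.5
Highest average = -347.5 → High.

High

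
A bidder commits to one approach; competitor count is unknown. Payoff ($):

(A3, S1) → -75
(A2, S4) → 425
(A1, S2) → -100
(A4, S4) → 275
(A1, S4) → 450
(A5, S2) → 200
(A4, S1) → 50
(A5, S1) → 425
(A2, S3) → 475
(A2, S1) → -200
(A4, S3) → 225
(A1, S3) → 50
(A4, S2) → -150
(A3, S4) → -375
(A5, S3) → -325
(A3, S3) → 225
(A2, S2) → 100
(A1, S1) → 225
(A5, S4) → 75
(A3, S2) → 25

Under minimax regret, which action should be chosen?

A4

Column bests: S1=425, S2=200, S3=475, S4=450.
A1 regrets: 200, 300, 425, 0 → max 425
A2 regrets: 625, 100, 0, 25 → max 625
A3 regrets: 500, 175, 250, 825 → max 825
A4 regrets: 375, 350, 250, 175 → max 375
A5 regrets: 0, 0, 800, 375 → max 800
Smallest max regret = 375 → A4.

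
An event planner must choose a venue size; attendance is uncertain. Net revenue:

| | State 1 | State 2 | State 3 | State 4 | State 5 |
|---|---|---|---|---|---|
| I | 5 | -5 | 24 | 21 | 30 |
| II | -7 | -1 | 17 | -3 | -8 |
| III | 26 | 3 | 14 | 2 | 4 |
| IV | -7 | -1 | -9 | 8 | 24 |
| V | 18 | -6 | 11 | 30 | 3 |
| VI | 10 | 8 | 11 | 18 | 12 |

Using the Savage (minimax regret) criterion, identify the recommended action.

Column bests: State 1=26, State 2=8, State 3=24, State 4=30, State 5=30.
I regrets: 21, 13, 0, 9, 0 → max 21
II regrets: 33, 9, 7, 33, 38 → max 38
III regrets: 0, 5, 10, 28, 26 → max 28
IV regrets: 33, 9, 33, 22, 6 → max 33
V regrets: 8, 14, 13, 0, 27 → max 27
VI regrets: 16, 0, 13, 12, 18 → max 18
Smallest max regret = 18 → VI.

VI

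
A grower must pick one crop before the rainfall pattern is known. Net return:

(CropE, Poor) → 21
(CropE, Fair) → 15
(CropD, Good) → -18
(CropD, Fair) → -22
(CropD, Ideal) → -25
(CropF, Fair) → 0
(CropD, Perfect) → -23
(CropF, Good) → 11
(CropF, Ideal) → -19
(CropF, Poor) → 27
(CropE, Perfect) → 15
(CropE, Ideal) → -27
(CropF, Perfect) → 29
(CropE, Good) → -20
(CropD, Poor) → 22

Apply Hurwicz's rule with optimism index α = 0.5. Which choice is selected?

CropD: 0.5·22 + 0.5·(-25) = -1.5
CropF: 0.5·29 + 0.5·(-19) = 5
CropE: 0.5·21 + 0.5·(-27) = -3
Highest Hurwicz score = 5 → CropF.

CropF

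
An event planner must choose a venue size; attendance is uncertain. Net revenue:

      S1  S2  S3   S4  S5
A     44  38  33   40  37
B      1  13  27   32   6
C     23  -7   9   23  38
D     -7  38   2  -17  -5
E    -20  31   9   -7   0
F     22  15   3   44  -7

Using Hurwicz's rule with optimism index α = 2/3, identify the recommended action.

A: 2/3·44 + 1/3·33 = 121/3
B: 2/3·32 + 1/3·1 = 65/3
C: 2/3·38 + 1/3·(-7) = 23
D: 2/3·38 + 1/3·(-17) = 59/3
E: 2/3·31 + 1/3·(-20) = 14
F: 2/3·44 + 1/3·(-7) = 27
Highest Hurwicz score = 121/3 → A.

A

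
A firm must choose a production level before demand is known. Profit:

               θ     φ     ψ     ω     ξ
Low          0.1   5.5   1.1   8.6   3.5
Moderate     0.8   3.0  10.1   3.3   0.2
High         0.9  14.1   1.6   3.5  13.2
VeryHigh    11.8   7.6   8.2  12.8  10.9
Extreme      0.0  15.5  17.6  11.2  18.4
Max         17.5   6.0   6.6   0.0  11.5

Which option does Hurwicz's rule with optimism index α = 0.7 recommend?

Extreme

Low: 0.7·8.6 + 0.3·0.1 = 6.05
Moderate: 0.7·10.1 + 0.3·0.2 = 7.13
High: 0.7·14.1 + 0.3·0.9 = 10.14
VeryHigh: 0.7·12.8 + 0.3·7.6 = 11.24
Extreme: 0.7·18.4 + 0.3·0.0 = 12.88
Max: 0.7·17.5 + 0.3·0.0 = 12.25
Highest Hurwicz score = 12.88 → Extreme.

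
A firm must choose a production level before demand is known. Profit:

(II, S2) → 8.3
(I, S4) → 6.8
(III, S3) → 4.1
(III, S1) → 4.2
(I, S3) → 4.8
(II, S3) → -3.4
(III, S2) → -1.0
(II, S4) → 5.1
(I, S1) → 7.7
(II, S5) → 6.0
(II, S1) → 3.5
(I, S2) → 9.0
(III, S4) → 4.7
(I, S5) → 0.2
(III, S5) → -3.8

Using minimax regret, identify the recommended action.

Column bests: S1=7.7, S2=9.0, S3=4.8, S4=6.8, S5=6.0.
I regrets: 0.0, 0.0, 0.0, 0.0, 5.8 → max 5.8
II regrets: 4.2, 0.7, 8.2, 1.7, 0.0 → max 8.2
III regrets: 3.5, 10.0, 0.7, 2.1, 9.8 → max 10.0
Smallest max regret = 5.8 → I.

I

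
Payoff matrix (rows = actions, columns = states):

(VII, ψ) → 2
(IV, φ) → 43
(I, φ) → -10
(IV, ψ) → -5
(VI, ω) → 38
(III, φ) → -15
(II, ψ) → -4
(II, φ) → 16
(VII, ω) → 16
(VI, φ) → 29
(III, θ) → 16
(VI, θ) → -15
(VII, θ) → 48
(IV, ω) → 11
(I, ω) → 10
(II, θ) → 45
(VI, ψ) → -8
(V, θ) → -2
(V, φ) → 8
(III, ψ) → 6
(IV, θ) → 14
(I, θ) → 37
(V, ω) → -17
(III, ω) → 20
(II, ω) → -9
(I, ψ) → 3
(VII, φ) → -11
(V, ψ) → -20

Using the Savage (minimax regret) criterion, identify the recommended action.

IV

Column bests: θ=48, φ=43, ψ=6, ω=38.
I regrets: 11, 53, 3, 28 → max 53
II regrets: 3, 27, 10, 47 → max 47
III regrets: 32, 58, 0, 18 → max 58
IV regrets: 34, 0, 11, 27 → max 34
V regrets: 50, 35, 26, 55 → max 55
VI regrets: 63, 14, 14, 0 → max 63
VII regrets: 0, 54, 4, 22 → max 54
Smallest max regret = 34 → IV.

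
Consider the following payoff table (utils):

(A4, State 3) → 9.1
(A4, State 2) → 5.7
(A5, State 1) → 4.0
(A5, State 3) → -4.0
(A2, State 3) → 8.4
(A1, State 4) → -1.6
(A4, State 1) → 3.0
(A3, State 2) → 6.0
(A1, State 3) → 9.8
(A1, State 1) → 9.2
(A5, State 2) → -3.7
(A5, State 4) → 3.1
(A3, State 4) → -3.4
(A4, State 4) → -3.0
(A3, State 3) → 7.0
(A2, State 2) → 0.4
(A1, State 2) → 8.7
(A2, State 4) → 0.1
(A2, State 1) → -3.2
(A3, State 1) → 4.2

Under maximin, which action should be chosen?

Row minima: A1=-1.6, A2=-3.2, A3=-3.4, A4=-3.0, A5=-4.0
Best worst-case = -1.6 → A1.

A1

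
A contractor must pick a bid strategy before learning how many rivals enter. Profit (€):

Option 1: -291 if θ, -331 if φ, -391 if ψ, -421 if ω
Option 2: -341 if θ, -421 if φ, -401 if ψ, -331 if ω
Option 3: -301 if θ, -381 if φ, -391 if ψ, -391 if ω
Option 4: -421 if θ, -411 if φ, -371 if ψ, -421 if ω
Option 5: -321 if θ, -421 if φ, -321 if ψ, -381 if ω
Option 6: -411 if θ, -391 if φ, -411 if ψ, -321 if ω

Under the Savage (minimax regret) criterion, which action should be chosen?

Column bests: θ=-291, φ=-331, ψ=-321, ω=-321.
Option 1 regrets: 0, 0, 70, 100 → max 100
Option 2 regrets: 50, 90, 80, 10 → max 90
Option 3 regrets: 10, 50, 70, 70 → max 70
Option 4 regrets: 130, 80, 50, 100 → max 130
Option 5 regrets: 30, 90, 0, 60 → max 90
Option 6 regrets: 120, 60, 90, 0 → max 120
Smallest max regret = 70 → Option 3.

Option 3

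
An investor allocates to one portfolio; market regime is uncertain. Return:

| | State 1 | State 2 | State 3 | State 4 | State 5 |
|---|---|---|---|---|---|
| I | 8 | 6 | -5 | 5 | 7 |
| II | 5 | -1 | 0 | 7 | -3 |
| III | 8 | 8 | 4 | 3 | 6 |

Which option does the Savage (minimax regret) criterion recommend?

Column bests: State 1=8, State 2=8, State 3=4, State 4=7, State 5=7.
I regrets: 0, 2, 9, 2, 0 → max 9
II regrets: 3, 9, 4, 0, 10 → max 10
III regrets: 0, 0, 0, 4, 1 → max 4
Smallest max regret = 4 → III.

III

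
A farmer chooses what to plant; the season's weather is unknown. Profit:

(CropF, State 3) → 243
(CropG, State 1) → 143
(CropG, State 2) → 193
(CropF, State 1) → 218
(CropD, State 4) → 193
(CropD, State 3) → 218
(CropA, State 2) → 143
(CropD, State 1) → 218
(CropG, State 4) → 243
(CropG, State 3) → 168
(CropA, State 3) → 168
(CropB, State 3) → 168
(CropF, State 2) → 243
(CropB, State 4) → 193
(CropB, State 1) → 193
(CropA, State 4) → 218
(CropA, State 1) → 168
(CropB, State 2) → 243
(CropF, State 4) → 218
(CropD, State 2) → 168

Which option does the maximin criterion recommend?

CropF

Row minima: CropB=168, CropF=218, CropA=143, CropG=143, CropD=168
Best worst-case = 218 → CropF.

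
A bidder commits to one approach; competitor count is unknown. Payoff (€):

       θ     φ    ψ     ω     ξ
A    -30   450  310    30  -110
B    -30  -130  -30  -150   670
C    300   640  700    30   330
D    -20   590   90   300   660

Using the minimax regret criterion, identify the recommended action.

C

Column bests: θ=300, φ=640, ψ=700, ω=300, ξ=670.
A regrets: 330, 190, 390, 270, 780 → max 780
B regrets: 330, 770, 730, 450, 0 → max 770
C regrets: 0, 0, 0, 270, 340 → max 340
D regrets: 320, 50, 610, 0, 10 → max 610
Smallest max regret = 340 → C.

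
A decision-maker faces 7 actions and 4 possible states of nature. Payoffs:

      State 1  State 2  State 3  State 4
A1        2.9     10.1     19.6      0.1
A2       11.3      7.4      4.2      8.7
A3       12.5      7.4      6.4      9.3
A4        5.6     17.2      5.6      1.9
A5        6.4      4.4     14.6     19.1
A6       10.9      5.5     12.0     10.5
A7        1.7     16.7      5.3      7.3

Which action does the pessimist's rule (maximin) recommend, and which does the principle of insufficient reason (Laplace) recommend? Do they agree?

maximin → A3; laplace → A5 (disagree)

Row minima: A1=0.1, A2=4.2, A3=6.4, A4=1.9, A5=4.4, A6=5.5, A7=1.7
Best worst-case = 6.4 → A3.
Row averages: A1=8.175, A2=7.9, A3=8.9, A4=7.575, A5=11.125, A6=9.725, A7=7.75
Highest average = 11.125 → A5.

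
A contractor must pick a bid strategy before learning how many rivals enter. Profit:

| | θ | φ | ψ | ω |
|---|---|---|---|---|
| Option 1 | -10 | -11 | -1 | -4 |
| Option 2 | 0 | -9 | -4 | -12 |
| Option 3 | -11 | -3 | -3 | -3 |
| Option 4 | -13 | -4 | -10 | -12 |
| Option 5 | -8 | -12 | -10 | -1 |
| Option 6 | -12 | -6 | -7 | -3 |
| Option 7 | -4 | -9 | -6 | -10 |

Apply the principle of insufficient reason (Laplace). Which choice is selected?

Row averages: Option 1=-6.5, Option 2=-6.25, Option 3=-5, Option 4=-9.75, Option 5=-7.75, Option 6=-7, Option 7=-7.25
Highest average = -5 → Option 3.

Option 3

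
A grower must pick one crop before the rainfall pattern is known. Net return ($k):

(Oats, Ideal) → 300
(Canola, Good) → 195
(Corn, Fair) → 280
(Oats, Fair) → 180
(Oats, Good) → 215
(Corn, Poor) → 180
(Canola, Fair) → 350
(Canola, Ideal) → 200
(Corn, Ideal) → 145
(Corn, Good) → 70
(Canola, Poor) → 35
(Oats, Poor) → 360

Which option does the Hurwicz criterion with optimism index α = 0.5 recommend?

Oats

Oats: 0.5·360 + 0.5·180 = 270
Corn: 0.5·280 + 0.5·70 = 175
Canola: 0.5·350 + 0.5·35 = 192.5
Highest Hurwicz score = 270 → Oats.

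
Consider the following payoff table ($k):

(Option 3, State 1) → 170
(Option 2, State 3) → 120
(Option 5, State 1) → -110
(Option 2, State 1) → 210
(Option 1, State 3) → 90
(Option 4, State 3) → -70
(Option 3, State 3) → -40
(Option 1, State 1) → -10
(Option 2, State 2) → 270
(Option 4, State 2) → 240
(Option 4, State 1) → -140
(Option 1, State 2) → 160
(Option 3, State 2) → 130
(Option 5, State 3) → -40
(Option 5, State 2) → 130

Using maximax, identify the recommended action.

Row maxima: Option 1=160, Option 2=270, Option 3=170, Option 4=240, Option 5=130
Best best-case = 270 → Option 2.

Option 2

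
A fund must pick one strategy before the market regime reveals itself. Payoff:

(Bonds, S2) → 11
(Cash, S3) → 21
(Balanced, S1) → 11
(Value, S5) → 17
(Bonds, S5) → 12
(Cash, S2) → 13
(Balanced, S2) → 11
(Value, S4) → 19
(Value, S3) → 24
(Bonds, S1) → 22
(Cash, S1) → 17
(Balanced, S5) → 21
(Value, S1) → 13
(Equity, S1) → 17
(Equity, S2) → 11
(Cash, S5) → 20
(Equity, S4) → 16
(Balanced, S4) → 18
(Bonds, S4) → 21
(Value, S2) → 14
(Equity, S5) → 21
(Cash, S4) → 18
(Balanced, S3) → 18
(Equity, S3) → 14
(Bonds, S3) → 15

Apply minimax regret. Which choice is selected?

Cash

Column bests: S1=22, S2=14, S3=24, S4=21, S5=21.
Balanced regrets: 11, 3, 6, 3, 0 → max 11
Cash regrets: 5, 1, 3, 3, 1 → max 5
Value regrets: 9, 0, 0, 2, 4 → max 9
Equity regrets: 5, 3, 10, 5, 0 → max 10
Bonds regrets: 0, 3, 9, 0, 9 → max 9
Smallest max regret = 5 → Cash.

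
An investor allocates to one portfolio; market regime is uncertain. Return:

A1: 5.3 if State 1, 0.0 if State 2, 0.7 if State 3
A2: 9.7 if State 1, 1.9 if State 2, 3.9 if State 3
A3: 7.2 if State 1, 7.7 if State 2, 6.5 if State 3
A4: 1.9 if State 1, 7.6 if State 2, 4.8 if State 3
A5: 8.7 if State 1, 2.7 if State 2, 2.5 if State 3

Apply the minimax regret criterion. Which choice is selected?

Column bests: State 1=9.7, State 2=7.7, State 3=6.5.
A1 regrets: 4.4, 7.7, 5.8 → max 7.7
A2 regrets: 0.0, 5.8, 2.6 → max 5.8
A3 regrets: 2.5, 0.0, 0.0 → max 2.5
A4 regrets: 7.8, 0.1, 1.7 → max 7.8
A5 regrets: 1.0, 5.0, 4.0 → max 5.0
Smallest max regret = 2.5 → A3.

A3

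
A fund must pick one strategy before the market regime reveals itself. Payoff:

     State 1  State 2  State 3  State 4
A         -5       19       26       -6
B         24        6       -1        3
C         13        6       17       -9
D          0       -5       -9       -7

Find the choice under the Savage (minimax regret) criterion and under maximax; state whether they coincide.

Column bests: State 1=24, State 2=19, State 3=26, State 4=3.
A regrets: 29, 0, 0, 9 → max 29
B regrets: 0, 13, 27, 0 → max 27
C regrets: 11, 13, 9, 12 → max 13
D regrets: 24, 24, 35, 10 → max 35
Smallest max regret = 13 → C.
Row maxima: A=26, B=24, C=17, D=0
Best best-case = 26 → A.

minimax regret → C; maximax → A (disagree)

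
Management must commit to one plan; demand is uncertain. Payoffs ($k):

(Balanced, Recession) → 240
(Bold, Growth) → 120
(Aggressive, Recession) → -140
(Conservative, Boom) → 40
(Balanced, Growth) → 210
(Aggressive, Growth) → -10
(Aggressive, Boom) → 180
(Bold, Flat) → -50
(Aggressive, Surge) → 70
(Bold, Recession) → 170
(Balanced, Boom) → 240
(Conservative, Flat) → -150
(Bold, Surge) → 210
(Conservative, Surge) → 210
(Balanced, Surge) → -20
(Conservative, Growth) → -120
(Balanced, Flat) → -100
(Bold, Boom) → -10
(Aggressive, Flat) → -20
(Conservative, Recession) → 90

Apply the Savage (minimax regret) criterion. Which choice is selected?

Balanced

Column bests: Recession=240, Flat=-20, Growth=210, Boom=240, Surge=210.
Conservative regrets: 150, 130, 330, 200, 0 → max 330
Balanced regrets: 0, 80, 0, 0, 230 → max 230
Aggressive regrets: 380, 0, 220, 60, 140 → max 380
Bold regrets: 70, 30, 90, 250, 0 → max 250
Smallest max regret = 230 → Balanced.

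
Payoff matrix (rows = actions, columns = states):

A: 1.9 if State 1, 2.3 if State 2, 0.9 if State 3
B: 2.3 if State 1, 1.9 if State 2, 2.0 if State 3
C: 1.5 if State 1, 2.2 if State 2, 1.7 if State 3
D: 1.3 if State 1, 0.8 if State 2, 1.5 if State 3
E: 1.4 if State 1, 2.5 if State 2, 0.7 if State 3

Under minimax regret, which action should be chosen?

Column bests: State 1=2.3, State 2=2.5, State 3=2.0.
A regrets: 0.4, 0.2, 1.1 → max 1.1
B regrets: 0.0, 0.6, 0.0 → max 0.6
C regrets: 0.8, 0.3, 0.3 → max 0.8
D regrets: 1.0, 1.7, 0.5 → max 1.7
E regrets: 0.9, 0.0, 1.3 → max 1.3
Smallest max regret = 0.6 → B.

B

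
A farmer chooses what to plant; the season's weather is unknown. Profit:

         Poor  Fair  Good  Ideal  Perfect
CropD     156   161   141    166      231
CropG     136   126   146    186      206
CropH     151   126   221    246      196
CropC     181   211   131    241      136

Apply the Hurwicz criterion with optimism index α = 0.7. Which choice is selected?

CropH

CropD: 0.7·231 + 0.3·141 = 204
CropG: 0.7·206 + 0.3·126 = 182
CropH: 0.7·246 + 0.3·126 = 210
CropC: 0.7·241 + 0.3·131 = 208
Highest Hurwicz score = 210 → CropH.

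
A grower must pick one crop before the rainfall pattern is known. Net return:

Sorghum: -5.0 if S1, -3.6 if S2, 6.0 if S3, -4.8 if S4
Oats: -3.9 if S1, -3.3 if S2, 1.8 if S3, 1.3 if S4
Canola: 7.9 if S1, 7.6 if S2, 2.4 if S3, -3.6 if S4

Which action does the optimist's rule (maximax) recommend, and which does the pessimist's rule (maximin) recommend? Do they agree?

Row maxima: Sorghum=6.0, Oats=1.8, Canola=7.9
Best best-case = 7.9 → Canola.
Row minima: Sorghum=-5.0, Oats=-3.9, Canola=-3.6
Best worst-case = -3.6 → Canola.

maximax → Canola; maximin → Canola (agree)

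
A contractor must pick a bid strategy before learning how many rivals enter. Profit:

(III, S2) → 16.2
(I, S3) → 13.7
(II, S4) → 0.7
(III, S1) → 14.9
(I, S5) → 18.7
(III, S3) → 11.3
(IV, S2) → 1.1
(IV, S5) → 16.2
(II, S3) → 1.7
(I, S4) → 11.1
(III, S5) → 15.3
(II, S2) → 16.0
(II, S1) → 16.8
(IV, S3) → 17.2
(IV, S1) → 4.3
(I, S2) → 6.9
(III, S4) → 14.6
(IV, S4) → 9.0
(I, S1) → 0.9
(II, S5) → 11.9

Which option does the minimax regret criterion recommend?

Column bests: S1=16.8, S2=16.2, S3=17.2, S4=14.6, S5=18.7.
I regrets: 15.9, 9.3, 3.5, 3.5, 0.0 → max 15.9
II regrets: 0.0, 0.2, 15.5, 13.9, 6.8 → max 15.5
III regrets: 1.9, 0.0, 5.9, 0.0, 3.4 → max 5.9
IV regrets: 12.5, 15.1, 0.0, 5.6, 2.5 → max 15.1
Smallest max regret = 5.9 → III.

III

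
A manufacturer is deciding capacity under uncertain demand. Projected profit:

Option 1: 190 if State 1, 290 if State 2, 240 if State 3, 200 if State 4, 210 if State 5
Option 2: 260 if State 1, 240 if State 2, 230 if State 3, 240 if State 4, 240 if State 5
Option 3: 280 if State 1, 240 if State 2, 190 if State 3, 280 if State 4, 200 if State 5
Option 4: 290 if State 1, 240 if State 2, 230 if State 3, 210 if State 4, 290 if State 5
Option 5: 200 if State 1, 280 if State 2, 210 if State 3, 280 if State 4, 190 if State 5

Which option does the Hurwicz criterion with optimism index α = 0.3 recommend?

Option 2

Option 1: 0.3·290 + 0.7·190 = 220
Option 2: 0.3·260 + 0.7·230 = 239
Option 3: 0.3·280 + 0.7·190 = 217
Option 4: 0.3·290 + 0.7·210 = 234
Option 5: 0.3·280 + 0.7·190 = 217
Highest Hurwicz score = 239 → Option 2.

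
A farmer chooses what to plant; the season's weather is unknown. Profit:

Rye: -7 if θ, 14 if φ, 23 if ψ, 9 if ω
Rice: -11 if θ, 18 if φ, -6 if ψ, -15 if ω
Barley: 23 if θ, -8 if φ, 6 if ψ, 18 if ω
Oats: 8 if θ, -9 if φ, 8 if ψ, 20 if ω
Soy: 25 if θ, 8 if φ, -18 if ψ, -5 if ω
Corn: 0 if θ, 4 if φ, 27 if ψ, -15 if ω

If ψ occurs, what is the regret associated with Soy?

Best payoff under ψ is 27.
Regret = 27 − (-18) = 45.

45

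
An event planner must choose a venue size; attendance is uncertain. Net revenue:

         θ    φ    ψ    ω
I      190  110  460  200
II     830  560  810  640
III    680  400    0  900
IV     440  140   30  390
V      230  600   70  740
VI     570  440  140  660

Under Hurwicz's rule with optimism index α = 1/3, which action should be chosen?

I: 1/3·460 + 2/3·110 = 680/3
II: 1/3·830 + 2/3·560 = 650
III: 1/3·900 + 2/3·0 = 300
IV: 1/3·440 + 2/3·30 = 500/3
V: 1/3·740 + 2/3·70 = 880/3
VI: 1/3·660 + 2/3·140 = 940/3
Highest Hurwicz score = 650 → II.

II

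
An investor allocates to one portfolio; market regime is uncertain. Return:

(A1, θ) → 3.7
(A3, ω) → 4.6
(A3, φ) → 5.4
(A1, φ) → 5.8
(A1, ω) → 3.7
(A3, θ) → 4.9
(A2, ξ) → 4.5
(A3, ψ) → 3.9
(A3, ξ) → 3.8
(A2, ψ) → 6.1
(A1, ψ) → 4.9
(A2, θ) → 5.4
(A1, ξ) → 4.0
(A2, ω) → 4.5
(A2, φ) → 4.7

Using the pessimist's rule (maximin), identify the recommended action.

Row minima: A1=3.7, A2=4.5, A3=3.8
Best worst-case = 4.5 → A2.

A2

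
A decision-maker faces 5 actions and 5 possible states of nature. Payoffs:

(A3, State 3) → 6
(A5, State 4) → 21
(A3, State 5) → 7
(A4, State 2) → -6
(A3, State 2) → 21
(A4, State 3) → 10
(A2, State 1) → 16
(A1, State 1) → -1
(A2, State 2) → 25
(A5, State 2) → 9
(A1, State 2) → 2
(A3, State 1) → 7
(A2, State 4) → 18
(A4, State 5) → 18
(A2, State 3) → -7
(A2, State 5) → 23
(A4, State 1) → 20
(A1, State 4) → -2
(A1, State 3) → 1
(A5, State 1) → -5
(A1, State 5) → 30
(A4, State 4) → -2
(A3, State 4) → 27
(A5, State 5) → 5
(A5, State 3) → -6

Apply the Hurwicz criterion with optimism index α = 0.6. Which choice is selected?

A1: 0.6·30 + 0.4·(-2) = 17.2
A2: 0.6·25 + 0.4·(-7) = 12.2
A3: 0.6·27 + 0.4·6 = 18.6
A4: 0.6·20 + 0.4·(-6) = 9.6
A5: 0.6·21 + 0.4·(-6) = 10.2
Highest Hurwicz score = 18.6 → A3.

A3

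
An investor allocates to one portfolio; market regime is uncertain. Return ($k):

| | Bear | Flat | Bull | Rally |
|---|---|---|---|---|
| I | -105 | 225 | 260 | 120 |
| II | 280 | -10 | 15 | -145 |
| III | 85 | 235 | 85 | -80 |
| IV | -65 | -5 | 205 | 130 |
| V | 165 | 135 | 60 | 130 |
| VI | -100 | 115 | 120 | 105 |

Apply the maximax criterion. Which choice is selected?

II

Row maxima: I=260, II=280, III=235, IV=205, V=165, VI=120
Best best-case = 280 → II.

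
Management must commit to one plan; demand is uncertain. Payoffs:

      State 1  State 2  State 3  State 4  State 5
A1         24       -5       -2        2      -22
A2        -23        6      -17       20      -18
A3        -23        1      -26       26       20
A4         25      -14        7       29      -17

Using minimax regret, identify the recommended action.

Column bests: State 1=25, State 2=6, State 3=7, State 4=29, State 5=20.
A1 regrets: 1, 11, 9, 27, 42 → max 42
A2 regrets: 48, 0, 24, 9, 38 → max 48
A3 regrets: 48, 5, 33, 3, 0 → max 48
A4 regrets: 0, 20, 0, 0, 37 → max 37
Smallest max regret = 37 → A4.

A4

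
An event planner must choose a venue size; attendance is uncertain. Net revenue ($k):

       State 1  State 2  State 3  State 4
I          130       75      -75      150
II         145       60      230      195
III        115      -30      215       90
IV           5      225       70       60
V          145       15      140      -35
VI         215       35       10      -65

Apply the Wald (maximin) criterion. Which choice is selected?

Row minima: I=-75, II=60, III=-30, IV=5, V=-35, VI=-65
Best worst-case = 60 → II.

II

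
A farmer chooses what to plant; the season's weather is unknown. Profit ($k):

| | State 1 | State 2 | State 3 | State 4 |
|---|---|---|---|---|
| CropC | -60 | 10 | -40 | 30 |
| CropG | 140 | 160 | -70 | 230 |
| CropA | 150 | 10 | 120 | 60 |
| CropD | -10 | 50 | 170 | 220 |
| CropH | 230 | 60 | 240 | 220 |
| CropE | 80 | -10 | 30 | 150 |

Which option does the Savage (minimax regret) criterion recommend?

CropH

Column bests: State 1=230, State 2=160, State 3=240, State 4=230.
CropC regrets: 290, 150, 280, 200 → max 290
CropG regrets: 90, 0, 310, 0 → max 310
CropA regrets: 80, 150, 120, 170 → max 170
CropD regrets: 240, 110, 70, 10 → max 240
CropH regrets: 0, 100, 0, 10 → max 100
CropE regrets: 150, 170, 210, 80 → max 210
Smallest max regret = 100 → CropH.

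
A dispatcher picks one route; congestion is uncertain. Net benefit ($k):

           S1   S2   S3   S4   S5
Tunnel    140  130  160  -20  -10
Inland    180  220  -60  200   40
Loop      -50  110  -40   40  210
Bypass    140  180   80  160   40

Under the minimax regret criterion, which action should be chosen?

Column bests: S1=180, S2=220, S3=160, S4=200, S5=210.
Tunnel regrets: 40, 90, 0, 220, 220 → max 220
Inland regrets: 0, 0, 220, 0, 170 → max 220
Loop regrets: 230, 110, 200, 160, 0 → max 230
Bypass regrets: 40, 40, 80, 40, 170 → max 170
Smallest max regret = 170 → Bypass.

Bypass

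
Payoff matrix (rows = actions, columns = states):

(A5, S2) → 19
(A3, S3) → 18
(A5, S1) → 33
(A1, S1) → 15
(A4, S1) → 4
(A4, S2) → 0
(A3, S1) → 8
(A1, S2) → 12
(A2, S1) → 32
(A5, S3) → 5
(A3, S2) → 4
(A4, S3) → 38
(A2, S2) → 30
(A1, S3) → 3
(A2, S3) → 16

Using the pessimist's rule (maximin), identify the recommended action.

Row minima: A1=3, A2=16, A3=4, A4=0, A5=5
Best worst-case = 16 → A2.

A2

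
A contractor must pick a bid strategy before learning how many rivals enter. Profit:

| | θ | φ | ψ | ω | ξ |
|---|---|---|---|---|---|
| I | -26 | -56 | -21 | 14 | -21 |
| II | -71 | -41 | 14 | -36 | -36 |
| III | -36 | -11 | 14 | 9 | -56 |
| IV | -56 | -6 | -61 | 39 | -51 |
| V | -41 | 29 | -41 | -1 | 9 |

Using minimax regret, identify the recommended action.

V

Column bests: θ=-26, φ=29, ψ=14, ω=39, ξ=9.
I regrets: 0, 85, 35, 25, 30 → max 85
II regrets: 45, 70, 0, 75, 45 → max 75
III regrets: 10, 40, 0, 30, 65 → max 65
IV regrets: 30, 35, 75, 0, 60 → max 75
V regrets: 15, 0, 55, 40, 0 → max 55
Smallest max regret = 55 → V.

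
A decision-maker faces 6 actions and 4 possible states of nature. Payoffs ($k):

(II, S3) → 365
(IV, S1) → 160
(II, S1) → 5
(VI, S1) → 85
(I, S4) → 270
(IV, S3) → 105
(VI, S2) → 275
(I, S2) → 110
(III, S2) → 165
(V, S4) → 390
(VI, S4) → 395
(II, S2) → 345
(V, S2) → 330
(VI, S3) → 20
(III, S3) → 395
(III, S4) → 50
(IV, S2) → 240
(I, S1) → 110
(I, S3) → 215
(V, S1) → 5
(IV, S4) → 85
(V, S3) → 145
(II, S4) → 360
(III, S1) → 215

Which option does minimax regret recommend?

Column bests: S1=215, S2=345, S3=395, S4=395.
I regrets: 105, 235, 180, 125 → max 235
II regrets: 210, 0, 30, 35 → max 210
III regrets: 0, 180, 0, 345 → max 345
IV regrets: 55, 105, 290, 310 → max 310
V regrets: 210, 15, 250, 5 → max 250
VI regrets: 130, 70, 375, 0 → max 375
Smallest max regret = 210 → II.

II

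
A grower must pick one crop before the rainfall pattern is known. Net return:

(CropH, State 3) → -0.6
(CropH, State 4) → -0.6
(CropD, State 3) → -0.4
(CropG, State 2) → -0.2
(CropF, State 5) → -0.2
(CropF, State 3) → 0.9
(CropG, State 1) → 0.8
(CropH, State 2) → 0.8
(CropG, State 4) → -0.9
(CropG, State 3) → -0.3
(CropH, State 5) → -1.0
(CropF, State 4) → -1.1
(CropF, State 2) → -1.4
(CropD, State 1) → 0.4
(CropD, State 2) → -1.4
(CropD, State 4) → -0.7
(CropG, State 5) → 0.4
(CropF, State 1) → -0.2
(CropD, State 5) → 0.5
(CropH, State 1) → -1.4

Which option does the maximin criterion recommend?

CropG

Row minima: CropF=-1.4, CropH=-1.4, CropG=-0.9, CropD=-1.4
Best worst-case = -0.9 → CropG.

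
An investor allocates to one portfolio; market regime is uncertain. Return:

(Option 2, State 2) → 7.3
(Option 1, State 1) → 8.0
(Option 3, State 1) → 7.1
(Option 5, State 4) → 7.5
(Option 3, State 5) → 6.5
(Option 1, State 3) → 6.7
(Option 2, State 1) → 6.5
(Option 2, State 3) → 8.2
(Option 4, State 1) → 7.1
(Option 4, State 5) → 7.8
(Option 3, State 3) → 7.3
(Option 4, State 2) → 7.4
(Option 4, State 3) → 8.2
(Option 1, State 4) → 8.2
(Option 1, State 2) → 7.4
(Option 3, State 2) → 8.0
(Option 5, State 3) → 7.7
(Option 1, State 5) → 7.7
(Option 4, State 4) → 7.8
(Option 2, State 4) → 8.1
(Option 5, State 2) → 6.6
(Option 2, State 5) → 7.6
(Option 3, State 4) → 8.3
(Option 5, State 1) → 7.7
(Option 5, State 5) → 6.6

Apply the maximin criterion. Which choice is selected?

Row minima: Option 1=6.7, Option 2=6.5, Option 3=6.5, Option 4=7.1, Option 5=6.6
Best worst-case = 7.1 → Option 4.

Option 4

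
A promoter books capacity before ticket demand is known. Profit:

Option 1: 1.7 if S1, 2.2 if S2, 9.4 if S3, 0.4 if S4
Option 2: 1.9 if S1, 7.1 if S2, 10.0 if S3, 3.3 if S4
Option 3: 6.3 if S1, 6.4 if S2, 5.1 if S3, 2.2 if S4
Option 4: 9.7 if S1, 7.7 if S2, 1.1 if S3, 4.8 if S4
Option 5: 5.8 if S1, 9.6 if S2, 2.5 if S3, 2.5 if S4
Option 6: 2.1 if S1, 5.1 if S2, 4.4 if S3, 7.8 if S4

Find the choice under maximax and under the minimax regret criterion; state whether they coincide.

maximax → Option 2; minimax regret → Option 3 (disagree)

Row maxima: Option 1=9.4, Option 2=10.0, Option 3=6.4, Option 4=9.7, Option 5=9.6, Option 6=7.8
Best best-case = 10.0 → Option 2.
Column bests: S1=9.7, S2=9.6, S3=10.0, S4=7.8.
Option 1 regrets: 8.0, 7.4, 0.6, 7.4 → max 8.0
Option 2 regrets: 7.8, 2.5, 0.0, 4.5 → max 7.8
Option 3 regrets: 3.4, 3.2, 4.9, 5.6 → max 5.6
Option 4 regrets: 0.0, 1.9, 8.9, 3.0 → max 8.9
Option 5 regrets: 3.9, 0.0, 7.5, 5.3 → max 7.5
Option 6 regrets: 7.6, 4.5, 5.6, 0.0 → max 7.6
Smallest max regret = 5.6 → Option 3.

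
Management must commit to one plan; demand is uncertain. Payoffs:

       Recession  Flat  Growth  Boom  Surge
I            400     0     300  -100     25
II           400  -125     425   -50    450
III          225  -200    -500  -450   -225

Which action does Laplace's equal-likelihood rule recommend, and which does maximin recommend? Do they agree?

Row averages: I=125, II=220, III=-230
Highest average = 220 → II.
Row minima: I=-100, II=-125, III=-500
Best worst-case = -100 → I.

laplace → II; maximin → I (disagree)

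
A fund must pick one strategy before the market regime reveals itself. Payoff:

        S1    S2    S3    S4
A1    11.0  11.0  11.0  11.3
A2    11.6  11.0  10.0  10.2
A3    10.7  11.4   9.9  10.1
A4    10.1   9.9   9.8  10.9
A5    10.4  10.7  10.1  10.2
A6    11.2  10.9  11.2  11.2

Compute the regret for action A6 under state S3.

0.0

Best payoff under S3 is 11.2.
Regret = 11.2 − 11.2 = 0.0.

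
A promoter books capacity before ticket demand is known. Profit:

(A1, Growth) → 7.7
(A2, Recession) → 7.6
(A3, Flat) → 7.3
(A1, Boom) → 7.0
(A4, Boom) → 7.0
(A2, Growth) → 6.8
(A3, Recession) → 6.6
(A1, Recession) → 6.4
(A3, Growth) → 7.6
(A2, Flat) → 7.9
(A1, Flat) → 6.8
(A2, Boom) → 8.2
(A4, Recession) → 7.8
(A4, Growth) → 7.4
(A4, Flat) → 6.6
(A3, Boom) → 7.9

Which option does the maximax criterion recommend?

A2

Row maxima: A1=7.7, A2=8.2, A3=7.9, A4=7.8
Best best-case = 8.2 → A2.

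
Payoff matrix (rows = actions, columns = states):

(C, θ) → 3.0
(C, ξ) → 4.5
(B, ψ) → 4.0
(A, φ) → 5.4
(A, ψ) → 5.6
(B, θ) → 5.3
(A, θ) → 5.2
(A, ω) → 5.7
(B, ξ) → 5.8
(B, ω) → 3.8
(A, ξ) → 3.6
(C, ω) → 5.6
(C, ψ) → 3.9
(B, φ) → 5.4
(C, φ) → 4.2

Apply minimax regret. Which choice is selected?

Column bests: θ=5.3, φ=5.4, ψ=5.6, ω=5.7, ξ=5.8.
A regrets: 0.1, 0.0, 0.0, 0.0, 2.2 → max 2.2
B regrets: 0.0, 0.0, 1.6, 1.9, 0.0 → max 1.9
C regrets: 2.3, 1.2, 1.7, 0.1, 1.3 → max 2.3
Smallest max regret = 1.9 → B.

B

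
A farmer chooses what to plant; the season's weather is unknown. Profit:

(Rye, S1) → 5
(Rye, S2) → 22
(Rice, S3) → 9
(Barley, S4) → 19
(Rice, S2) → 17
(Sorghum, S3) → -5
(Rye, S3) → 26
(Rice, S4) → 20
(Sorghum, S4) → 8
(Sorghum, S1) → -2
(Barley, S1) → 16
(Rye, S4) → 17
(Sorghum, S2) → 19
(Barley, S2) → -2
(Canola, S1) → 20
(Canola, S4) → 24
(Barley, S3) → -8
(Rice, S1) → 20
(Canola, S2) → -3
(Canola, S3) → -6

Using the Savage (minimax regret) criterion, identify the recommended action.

Column bests: S1=20, S2=22, S3=26, S4=24.
Sorghum regrets: 22, 3, 31, 16 → max 31
Rye regrets: 15, 0, 0, 7 → max 15
Canola regrets: 0, 25, 32, 0 → max 32
Rice regrets: 0, 5, 17, 4 → max 17
Barley regrets: 4, 24, 34, 5 → max 34
Smallest max regret = 15 → Rye.

Rye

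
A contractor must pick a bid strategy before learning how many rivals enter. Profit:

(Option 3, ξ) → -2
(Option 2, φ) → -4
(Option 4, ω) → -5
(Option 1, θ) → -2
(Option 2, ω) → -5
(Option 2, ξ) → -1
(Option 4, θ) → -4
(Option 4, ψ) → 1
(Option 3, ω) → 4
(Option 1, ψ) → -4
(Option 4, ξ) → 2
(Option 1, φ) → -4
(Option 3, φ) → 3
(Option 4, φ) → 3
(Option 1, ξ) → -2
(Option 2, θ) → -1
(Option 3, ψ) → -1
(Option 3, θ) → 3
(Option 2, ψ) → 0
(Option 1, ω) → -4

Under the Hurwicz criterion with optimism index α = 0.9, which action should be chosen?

Option 3

Option 1: 0.9·(-2) + 0.1·(-4) = -2.2
Option 2: 0.9·0 + 0.1·(-5) = -0.5
Option 3: 0.9·4 + 0.1·(-2) = 3.4
Option 4: 0.9·3 + 0.1·(-5) = 2.2
Highest Hurwicz score = 3.4 → Option 3.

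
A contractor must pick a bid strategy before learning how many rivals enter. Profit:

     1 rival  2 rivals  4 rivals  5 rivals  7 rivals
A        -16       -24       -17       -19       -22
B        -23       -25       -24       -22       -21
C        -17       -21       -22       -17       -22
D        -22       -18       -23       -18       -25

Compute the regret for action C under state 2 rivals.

3

Best payoff under 2 rivals is -18.
Regret = -18 − (-21) = 3.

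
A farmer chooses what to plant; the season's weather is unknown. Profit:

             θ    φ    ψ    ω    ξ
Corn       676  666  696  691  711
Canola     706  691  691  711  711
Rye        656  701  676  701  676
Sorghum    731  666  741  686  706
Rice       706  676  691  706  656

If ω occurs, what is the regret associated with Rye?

Best payoff under ω is 711.
Regret = 711 − 701 = 10.

10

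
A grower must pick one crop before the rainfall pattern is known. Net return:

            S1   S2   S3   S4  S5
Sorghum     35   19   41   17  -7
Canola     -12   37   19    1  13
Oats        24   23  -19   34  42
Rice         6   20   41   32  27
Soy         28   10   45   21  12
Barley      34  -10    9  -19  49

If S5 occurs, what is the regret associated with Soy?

37

Best payoff under S5 is 49.
Regret = 49 − 12 = 37.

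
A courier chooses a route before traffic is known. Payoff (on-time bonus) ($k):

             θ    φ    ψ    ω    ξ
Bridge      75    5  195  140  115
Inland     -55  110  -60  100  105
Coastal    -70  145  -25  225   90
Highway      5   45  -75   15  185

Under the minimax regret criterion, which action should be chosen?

Column bests: θ=75, φ=145, ψ=195, ω=225, ξ=185.
Bridge regrets: 0, 140, 0, 85, 70 → max 140
Inland regrets: 130, 35, 255, 125, 80 → max 255
Coastal regrets: 145, 0, 220, 0, 95 → max 220
Highway regrets: 70, 100, 270, 210, 0 → max 270
Smallest max regret = 140 → Bridge.

Bridge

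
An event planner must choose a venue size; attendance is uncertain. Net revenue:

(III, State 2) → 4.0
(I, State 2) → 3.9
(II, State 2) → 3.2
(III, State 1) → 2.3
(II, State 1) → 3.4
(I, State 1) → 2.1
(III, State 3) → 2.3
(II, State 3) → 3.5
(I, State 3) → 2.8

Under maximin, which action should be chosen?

Row minima: I=2.1, II=3.2, III=2.3
Best worst-case = 3.2 → II.

II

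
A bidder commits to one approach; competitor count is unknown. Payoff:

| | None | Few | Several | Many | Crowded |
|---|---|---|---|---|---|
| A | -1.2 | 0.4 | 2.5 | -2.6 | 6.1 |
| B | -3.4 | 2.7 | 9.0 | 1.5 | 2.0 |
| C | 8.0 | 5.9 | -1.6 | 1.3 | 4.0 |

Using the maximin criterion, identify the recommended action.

Row minima: A=-2.6, B=-3.4, C=-1.6
Best worst-case = -1.6 → C.

C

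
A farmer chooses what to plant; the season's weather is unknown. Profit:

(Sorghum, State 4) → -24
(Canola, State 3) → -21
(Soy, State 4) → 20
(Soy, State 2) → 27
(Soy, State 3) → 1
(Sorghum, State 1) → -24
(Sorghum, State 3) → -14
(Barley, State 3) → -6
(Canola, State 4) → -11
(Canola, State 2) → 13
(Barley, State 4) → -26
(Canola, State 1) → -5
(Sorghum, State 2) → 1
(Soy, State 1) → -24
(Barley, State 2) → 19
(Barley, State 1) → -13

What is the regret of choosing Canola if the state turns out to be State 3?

Best payoff under State 3 is 1.
Regret = 1 − (-21) = 22.

22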